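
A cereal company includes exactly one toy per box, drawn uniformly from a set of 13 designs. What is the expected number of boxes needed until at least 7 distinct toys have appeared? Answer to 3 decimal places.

Going from k to k+1 distinct takes a geometric number of boxes with mean 13/(13-k).
Sum over k = 0,...,6: E = 13/13 + 13/12 + 13/11 + ... + 13/8 + 13/7 = 9.4917.

9.492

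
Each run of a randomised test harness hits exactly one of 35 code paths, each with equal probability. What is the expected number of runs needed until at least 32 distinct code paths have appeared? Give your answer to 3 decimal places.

80.971

Going from k to k+1 distinct takes a geometric number of runs with mean 35/(35-k).
Sum over k = 0,...,31: E = 35/35 + 35/34 + 35/33 + ... + 35/5 + 35/4 = 80.9707.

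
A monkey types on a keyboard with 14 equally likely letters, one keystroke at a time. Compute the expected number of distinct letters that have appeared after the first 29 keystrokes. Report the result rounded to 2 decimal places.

For each letter, P(seen in 29 keystrokes) = 1 - (13/14)^29 = 0.883.
By linearity of expectation, E[distinct seen] = 14·(1 - (13/14)^29) = 12.368.

12.37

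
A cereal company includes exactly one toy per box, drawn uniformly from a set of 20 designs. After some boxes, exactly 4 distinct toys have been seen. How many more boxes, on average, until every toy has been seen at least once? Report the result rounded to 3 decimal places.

67.615

The wait to go from k to k+1 distinct toys is geometric with mean 20/(20-k).
Sum over k = 4,...,19: E = 20/16 + 20/15 + 20/14 + ... + 20/2 + 20/1 = 67.6146.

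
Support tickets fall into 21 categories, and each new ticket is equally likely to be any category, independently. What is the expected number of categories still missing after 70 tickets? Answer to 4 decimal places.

0.6902

For each category, P(unseen after 70) = (20/21)^70 = 0.03287.
By linearity of expectation, E[unseen] = 21·(20/21)^70 = 0.69019.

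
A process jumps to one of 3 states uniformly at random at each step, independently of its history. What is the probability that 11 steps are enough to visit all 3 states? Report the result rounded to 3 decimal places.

0.965

Let A_i be the event that state i is missing after 11 steps. By inclusion–exclusion on the A_i,
P(all seen) = Σ_{j=0}^{3} (-1)^j C(3,j)((3-j)/3)^11
= 1.0000 - 0.0347 + 0.0000 - 0.0000
= 0.9653.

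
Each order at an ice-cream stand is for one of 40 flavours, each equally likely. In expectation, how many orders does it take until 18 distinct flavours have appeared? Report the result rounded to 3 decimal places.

23.509

Going from k to k+1 distinct takes a geometric number of orders with mean 40/(40-k).
Sum over k = 0,...,17: E = 40/40 + 40/39 + 40/38 + ... + 40/24 + 40/23 = 23.5092.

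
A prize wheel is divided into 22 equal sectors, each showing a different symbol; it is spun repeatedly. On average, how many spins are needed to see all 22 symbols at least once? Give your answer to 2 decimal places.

81.20

After k distinct symbols have appeared, the next spin gives a new one with probability (22-k)/22, so the expected wait for the (k+1)-th is 22/(22-k).
E[T] = 22/22 + 22/21 + 22/20 + ... + 22/2 + 22/1 = 22·H_{22}.
H_{22} = 3.691, so E[T] = 81.198.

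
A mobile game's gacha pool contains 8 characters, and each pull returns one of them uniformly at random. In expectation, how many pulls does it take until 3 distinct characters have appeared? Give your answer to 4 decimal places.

Going from k to k+1 distinct takes a geometric number of pulls with mean 8/(8-k).
Sum over k = 0,...,2: E = 8/8 + 8/7 + 8/6 = 3.47619.

3.4762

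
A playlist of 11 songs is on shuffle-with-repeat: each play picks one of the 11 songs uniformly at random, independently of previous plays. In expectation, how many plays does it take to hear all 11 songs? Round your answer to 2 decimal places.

Split into phases: going from k distinct to k+1 distinct takes on average 11/(11-k) plays.
E[T] = 11/11 + 11/10 + 11/9 + ... + 11/2 + 11/1 = 11·H_{11}.
H_{11} = 3.020, so E[T] = 33.219.

33.22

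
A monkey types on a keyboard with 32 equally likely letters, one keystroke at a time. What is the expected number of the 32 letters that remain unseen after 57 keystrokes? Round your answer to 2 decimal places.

For each letter, P(unseen after 57) = (31/32)^57 = 0.164.
By linearity of expectation, E[unseen] = 32·(31/32)^57 = 5.239.

5.24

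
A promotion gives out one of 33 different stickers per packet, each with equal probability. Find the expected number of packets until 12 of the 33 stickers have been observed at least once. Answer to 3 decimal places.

With k distinct stickers already seen, the next new one arrives after an expected 33/(33-k) packets.
Sum over k = 0,...,11: E = 33/33 + 33/32 + 33/31 + ... + 33/23 + 33/22 = 14.6335.

14.634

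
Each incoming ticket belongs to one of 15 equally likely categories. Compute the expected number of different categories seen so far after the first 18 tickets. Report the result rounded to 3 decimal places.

For each category, P(seen in 18 tickets) = 1 - (14/15)^18 = 0.7112.
By linearity of expectation, E[distinct seen] = 15·(1 - (14/15)^18) = 10.6674.

10.667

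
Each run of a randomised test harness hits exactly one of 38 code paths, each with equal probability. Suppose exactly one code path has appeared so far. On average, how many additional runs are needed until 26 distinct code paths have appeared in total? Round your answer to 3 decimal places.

The wait to go from k to k+1 distinct code paths is geometric with mean 38/(38-k).
Sum over k = 1,...,25: E = 38/37 + 38/36 + 38/35 + ... + 38/14 + 38/13 = 41.7383.

41.738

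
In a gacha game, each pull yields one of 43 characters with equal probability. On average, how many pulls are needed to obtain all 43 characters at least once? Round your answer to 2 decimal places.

The wait to go from k to k+1 distinct characters is geometric with mean 43/(43-k).
E[T] = 43/43 + 43/42 + 43/41 + ... + 43/2 + 43/1 = 43·H_{43}.
H_{43} = 4.350, so E[T] = 187.050.

187.05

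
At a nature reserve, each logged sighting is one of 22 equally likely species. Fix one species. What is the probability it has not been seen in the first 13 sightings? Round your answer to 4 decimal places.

0.5462

Each sighting misses the fixed species with probability (22-1)/22 = 21/22, independently.
P(still missing after 13) = (21/22)^13 = 0.54621.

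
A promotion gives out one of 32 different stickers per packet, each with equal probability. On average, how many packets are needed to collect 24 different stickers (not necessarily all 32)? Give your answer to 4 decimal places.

42.9004

Going from k to k+1 distinct takes a geometric number of packets with mean 32/(32-k).
Sum over k = 0,...,23: E = 32/32 + 32/31 + 32/30 + ... + 32/10 + 32/9 = 42.90042.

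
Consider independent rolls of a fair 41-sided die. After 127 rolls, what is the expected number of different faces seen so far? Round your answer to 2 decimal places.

39.22

For each face, P(seen in 127 rolls) = 1 - (40/41)^127 = 0.957.
By linearity of expectation, E[distinct seen] = 41·(1 - (40/41)^127) = 39.218.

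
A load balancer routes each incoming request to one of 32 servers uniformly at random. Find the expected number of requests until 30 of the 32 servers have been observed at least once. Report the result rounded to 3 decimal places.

Going from k to k+1 distinct takes a geometric number of requests with mean 32/(32-k).
Sum over k = 0,...,29: E = 32/32 + 32/31 + 32/30 + ... + 32/4 + 32/3 = 81.8718.

81.872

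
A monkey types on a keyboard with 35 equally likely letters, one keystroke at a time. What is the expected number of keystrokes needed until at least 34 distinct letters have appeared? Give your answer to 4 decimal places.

With k distinct letters already seen, the next new one arrives after an expected 35/(35-k) keystrokes.
Sum over k = 0,...,33: E = 35/35 + 35/34 + 35/33 + ... + 35/3 + 35/2 = 110.13735.

110.1373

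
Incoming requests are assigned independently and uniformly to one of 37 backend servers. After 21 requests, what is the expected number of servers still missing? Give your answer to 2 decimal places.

20.81

For each server, P(unseen after 21) = (36/37)^21 = 0.562.
By linearity of expectation, E[unseen] = 37·(36/37)^21 = 20.812.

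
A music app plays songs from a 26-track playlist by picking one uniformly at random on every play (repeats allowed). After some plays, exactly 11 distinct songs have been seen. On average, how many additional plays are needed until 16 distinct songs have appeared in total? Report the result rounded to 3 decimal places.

From k distinct to k+1 distinct takes on average 26/(26-k) plays.
Sum over k = 11,...,15: E = 26/15 + 26/14 + 26/13 + 26/12 + 26/11 = 10.1208.

10.121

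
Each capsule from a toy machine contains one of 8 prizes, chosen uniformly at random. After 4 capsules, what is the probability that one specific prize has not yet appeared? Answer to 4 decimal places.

0.5862

Each capsule misses the fixed prize with probability (8-1)/8 = 7/8, independently.
P(still missing after 4) = (7/8)^4 = 0.58618.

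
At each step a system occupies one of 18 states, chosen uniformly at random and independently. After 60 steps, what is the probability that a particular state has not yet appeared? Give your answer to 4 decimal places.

0.0324

On each step the fixed state fails to appear with probability 17/18.
P(still missing after 60) = (17/18)^60 = 0.03240.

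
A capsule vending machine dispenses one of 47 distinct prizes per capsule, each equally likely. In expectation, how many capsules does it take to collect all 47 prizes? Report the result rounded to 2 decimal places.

208.58

After k distinct prizes have appeared, the next capsule gives a new one with probability (47-k)/47, so the expected wait for the (k+1)-th is 47/(47-k).
E[T] = 47/47 + 47/46 + 47/45 + ... + 47/2 + 47/1 = 47·H_{47}.
H_{47} = 4.438, so E[T] = 208.584.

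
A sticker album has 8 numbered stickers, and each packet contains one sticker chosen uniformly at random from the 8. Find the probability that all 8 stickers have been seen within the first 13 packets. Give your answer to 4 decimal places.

0.1393

By inclusion–exclusion over which stickers are missing,
P(all seen) = Σ_{j=0}^{8} (-1)^j C(8,j)((8-j)/8)^13
= 1.00000 - 1.40992 + 0.66520 - 0.12434 + 0.00854 - 0.00016 + 0.00000 - 0.00000 + 0.00000
= 0.13932.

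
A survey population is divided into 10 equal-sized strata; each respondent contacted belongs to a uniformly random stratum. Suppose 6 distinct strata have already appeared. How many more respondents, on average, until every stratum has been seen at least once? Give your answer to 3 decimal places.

With k distinct strata already seen, the next new one takes an expected 10/(10-k) respondents.
Sum over k = 6,...,9: E = 10/4 + 10/3 + 10/2 + 10/1 = 20.8333.

20.833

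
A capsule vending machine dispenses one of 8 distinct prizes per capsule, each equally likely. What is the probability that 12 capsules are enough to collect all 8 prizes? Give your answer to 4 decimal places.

0.0933

By inclusion–exclusion over which prizes are missing,
P(all seen) = Σ_{j=0}^{8} (-1)^j C(8,j)((8-j)/8)^12
= 1.00000 - 1.61134 + 0.88694 - 0.19895 + 0.01709 - 0.00043 + 0.00000 - 0.00000 + 0.00000
= 0.09331.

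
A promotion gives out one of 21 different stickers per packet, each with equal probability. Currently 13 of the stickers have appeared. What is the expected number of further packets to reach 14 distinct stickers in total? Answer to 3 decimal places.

With k distinct stickers already seen, the next new one takes an expected 21/(21-k) packets.
Only the k = 13 term is needed: E = 21/8 = 2.6250.

2.625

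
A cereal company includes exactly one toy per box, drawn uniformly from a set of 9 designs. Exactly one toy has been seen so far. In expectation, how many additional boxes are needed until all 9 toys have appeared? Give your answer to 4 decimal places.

The wait to go from k to k+1 distinct toys is geometric with mean 9/(9-k).
Sum over k = 1,...,8: E = 9/8 + 9/7 + 9/6 + ... + 9/2 + 9/1 = 24.46071.

24.4607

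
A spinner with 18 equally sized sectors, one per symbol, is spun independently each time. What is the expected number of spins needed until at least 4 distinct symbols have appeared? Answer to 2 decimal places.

With k distinct symbols already seen, the next new one arrives after an expected 18/(18-k) spins.
Sum over k = 0,...,3: E = 18/18 + 18/17 + 18/16 + 18/15 = 4.384.

4.38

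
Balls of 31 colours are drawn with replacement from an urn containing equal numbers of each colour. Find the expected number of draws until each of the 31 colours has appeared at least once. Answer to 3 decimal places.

Split into phases: going from k distinct to k+1 distinct takes on average 31/(31-k) draws.
E[T] = 31/31 + 31/30 + 31/29 + ... + 31/2 + 31/1 = 31·H_{31}.
H_{31} = 4.0272, so E[T] = 124.8446.

124.845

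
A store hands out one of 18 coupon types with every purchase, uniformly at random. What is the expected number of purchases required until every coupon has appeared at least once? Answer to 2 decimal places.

After k distinct coupons have appeared, the next purchase gives a new one with probability (18-k)/18, so the expected wait for the (k+1)-th is 18/(18-k).
E[T] = 18/18 + 18/17 + 18/16 + ... + 18/2 + 18/1 = 18·H_{18}.
H_{18} = 3.495, so E[T] = 62.912.

62.91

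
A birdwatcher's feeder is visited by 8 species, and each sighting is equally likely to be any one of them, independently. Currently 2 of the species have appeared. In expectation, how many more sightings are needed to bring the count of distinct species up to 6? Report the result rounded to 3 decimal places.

7.600

With k distinct species already seen, the next new one takes an expected 8/(8-k) sightings.
Sum over k = 2,...,5: E = 8/6 + 8/5 + 8/4 + 8/3 = 7.6000.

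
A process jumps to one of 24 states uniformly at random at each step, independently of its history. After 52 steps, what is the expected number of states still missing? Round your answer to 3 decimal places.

For each state, P(unseen after 52) = (23/24)^52 = 0.1094.
By linearity of expectation, E[unseen] = 24·(23/24)^52 = 2.6247.

2.625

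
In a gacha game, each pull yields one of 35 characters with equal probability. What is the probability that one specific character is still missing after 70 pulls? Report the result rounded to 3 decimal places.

0.131

Each pull misses the fixed character with probability (35-1)/35 = 34/35, independently.
P(still missing after 70) = (34/35)^70 = 0.1315.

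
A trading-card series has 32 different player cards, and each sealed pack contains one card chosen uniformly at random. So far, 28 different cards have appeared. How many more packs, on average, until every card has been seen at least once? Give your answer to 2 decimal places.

From k distinct to k+1 distinct takes on average 32/(32-k) packs.
Sum over k = 28,...,31: E = 32/4 + 32/3 + 32/2 + 32/1 = 66.667.

66.67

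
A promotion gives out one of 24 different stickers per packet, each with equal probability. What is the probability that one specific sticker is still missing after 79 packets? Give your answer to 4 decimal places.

0.0347

Each packet misses the fixed sticker with probability (24-1)/24 = 23/24, independently.
P(still missing after 79) = (23/24)^79 = 0.03466.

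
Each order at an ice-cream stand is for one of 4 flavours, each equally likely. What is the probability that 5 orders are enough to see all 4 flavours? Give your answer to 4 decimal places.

0.2344

Let A_i be the event that flavour i is missing after 5 orders. By inclusion–exclusion on the A_i,
P(all seen) = Σ_{j=0}^{4} (-1)^j C(4,j)((4-j)/4)^5
= 1.00000 - 0.94922 + 0.18750 - 0.00391 + 0.00000
= 0.23438.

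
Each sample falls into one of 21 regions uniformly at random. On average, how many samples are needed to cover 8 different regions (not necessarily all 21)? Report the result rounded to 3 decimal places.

With k distinct regions already seen, the next new one arrives after an expected 21/(21-k) samples.
Sum over k = 0,...,7: E = 21/21 + 21/20 + 21/19 + ... + 21/15 + 21/14 = 9.7697.

9.770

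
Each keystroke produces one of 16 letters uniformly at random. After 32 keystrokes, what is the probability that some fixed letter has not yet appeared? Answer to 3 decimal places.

0.127

On each keystroke the fixed letter fails to appear with probability 15/16.
P(still missing after 32) = (15/16)^32 = 0.1268.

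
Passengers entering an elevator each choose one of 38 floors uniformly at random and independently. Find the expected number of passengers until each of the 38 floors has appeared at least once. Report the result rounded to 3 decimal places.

160.660

The wait to go from k to k+1 distinct floors is geometric with mean 38/(38-k).
E[T] = 38/38 + 38/37 + 38/36 + ... + 38/2 + 38/1 = 38·H_{38}.
H_{38} = 4.2279, so E[T] = 160.6603.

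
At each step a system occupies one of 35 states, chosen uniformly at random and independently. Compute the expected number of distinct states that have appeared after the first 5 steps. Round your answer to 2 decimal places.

For each state, P(seen in 5 steps) = 1 - (34/35)^5 = 0.135.
By linearity of expectation, E[distinct seen] = 35·(1 - (34/35)^5) = 4.722.

4.72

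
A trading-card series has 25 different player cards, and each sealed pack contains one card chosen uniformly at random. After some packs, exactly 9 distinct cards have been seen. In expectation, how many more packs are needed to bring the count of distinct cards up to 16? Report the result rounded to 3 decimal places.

13.794

From k distinct to k+1 distinct takes on average 25/(25-k) packs.
Sum over k = 9,...,15: E = 25/16 + 25/15 + 25/14 + ... + 25/11 + 25/10 = 13.7940.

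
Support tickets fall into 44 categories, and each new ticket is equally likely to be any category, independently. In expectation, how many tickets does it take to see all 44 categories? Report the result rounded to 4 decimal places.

The wait to go from k to k+1 distinct categories is geometric with mean 44/(44-k).
E[T] = 44/44 + 44/43 + 44/42 + ... + 44/2 + 44/1 = 44·H_{44}.
H_{44} = 4.37273, so E[T] = 192.39994.

192.3999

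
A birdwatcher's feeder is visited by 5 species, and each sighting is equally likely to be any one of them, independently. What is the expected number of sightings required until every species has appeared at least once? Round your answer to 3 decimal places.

Split into phases: going from k distinct to k+1 distinct takes on average 5/(5-k) sightings.
E[T] = 5/5 + 5/4 + 5/3 + 5/2 + 5/1 = 5·H_{5}.
H_{5} = 2.2833, so E[T] = 11.4167.

11.417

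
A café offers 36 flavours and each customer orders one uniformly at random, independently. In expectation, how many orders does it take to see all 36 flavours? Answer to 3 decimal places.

150.284

Split into phases: going from k distinct to k+1 distinct takes on average 36/(36-k) orders.
E[T] = 36/36 + 36/35 + 36/34 + ... + 36/2 + 36/1 = 36·H_{36}.
H_{36} = 4.1746, so E[T] = 150.2841.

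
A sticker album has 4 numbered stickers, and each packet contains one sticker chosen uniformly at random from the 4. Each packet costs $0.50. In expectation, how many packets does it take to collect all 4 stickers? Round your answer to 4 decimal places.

8.3333

Split into phases: going from k distinct to k+1 distinct takes on average 4/(4-k) packets.
E[T] = 4/4 + 4/3 + 4/2 + 4/1 = 4·H_{4}.
H_{4} = 2.08333, so E[T] = 8.33333.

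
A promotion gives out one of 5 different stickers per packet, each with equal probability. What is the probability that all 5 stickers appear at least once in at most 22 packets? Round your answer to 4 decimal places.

By inclusion–exclusion over which stickers are missing,
P(all seen) = Σ_{j=0}^{5} (-1)^j C(5,j)((5-j)/5)^22
= 1.00000 - 0.03689 + 0.00013 - 0.00000 + 0.00000 - 0.00000
= 0.96324.

0.9632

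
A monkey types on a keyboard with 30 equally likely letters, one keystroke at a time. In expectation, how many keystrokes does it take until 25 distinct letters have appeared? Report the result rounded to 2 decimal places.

With k distinct letters already seen, the next new one arrives after an expected 30/(30-k) keystrokes.
Sum over k = 0,...,24: E = 30/30 + 30/29 + 30/28 + ... + 30/7 + 30/6 = 51.350.

51.35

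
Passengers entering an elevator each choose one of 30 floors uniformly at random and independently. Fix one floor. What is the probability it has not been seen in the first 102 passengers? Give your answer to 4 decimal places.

On each passenger the fixed floor fails to appear with probability 29/30.
P(still missing after 102) = (29/30)^102 = 0.03149.

0.0315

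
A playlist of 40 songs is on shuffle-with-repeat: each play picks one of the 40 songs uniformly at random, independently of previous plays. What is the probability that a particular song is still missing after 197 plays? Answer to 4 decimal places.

On each play the fixed song fails to appear with probability 39/40.
P(still missing after 197) = (39/40)^197 = 0.00682.

0.0068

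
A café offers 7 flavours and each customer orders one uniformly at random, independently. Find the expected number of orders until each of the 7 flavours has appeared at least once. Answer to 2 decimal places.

18.15

Split into phases: going from k distinct to k+1 distinct takes on average 7/(7-k) orders.
E[T] = 7/7 + 7/6 + 7/5 + ... + 7/2 + 7/1 = 7·H_{7}.
H_{7} = 2.593, so E[T] = 18.150.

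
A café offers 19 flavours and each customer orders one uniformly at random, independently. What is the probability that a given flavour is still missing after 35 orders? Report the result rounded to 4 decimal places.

0.1507

On each order the fixed flavour fails to appear with probability 18/19.
P(still missing after 35) = (18/19)^35 = 0.15072.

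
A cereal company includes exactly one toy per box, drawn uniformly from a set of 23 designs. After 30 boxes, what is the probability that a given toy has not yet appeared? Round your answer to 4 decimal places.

Each box misses the fixed toy with probability (23-1)/23 = 22/23, independently.
P(still missing after 30) = (22/23)^30 = 0.26354.

0.2635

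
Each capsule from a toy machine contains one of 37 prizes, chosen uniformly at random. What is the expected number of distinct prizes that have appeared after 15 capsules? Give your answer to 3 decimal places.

For each prize, P(seen in 15 capsules) = 1 - (36/37)^15 = 0.3370.
By linearity of expectation, E[distinct seen] = 37·(1 - (36/37)^15) = 12.4691.

12.469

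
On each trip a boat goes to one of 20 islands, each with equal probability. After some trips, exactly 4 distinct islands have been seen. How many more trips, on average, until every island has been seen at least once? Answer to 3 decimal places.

67.615

The wait to go from k to k+1 distinct islands is geometric with mean 20/(20-k).
Sum over k = 4,...,19: E = 20/16 + 20/15 + 20/14 + ... + 20/2 + 20/1 = 67.6146.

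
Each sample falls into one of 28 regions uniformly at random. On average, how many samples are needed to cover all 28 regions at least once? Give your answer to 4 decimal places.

109.9608

The wait to go from k to k+1 distinct regions is geometric with mean 28/(28-k).
E[T] = 28/28 + 28/27 + 28/26 + ... + 28/2 + 28/1 = 28·H_{28}.
H_{28} = 3.92717, so E[T] = 109.96079.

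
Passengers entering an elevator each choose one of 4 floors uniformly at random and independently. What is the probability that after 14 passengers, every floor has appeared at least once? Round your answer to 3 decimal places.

Let A_i be the event that floor i is missing after 14 passengers. By inclusion–exclusion on the A_i,
P(all seen) = Σ_{j=0}^{4} (-1)^j C(4,j)((4-j)/4)^14
= 1.0000 - 0.0713 + 0.0004 - 0.0000 + 0.0000
= 0.9291.

0.929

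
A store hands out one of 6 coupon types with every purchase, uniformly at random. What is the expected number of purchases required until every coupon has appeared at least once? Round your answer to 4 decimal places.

The wait to go from k to k+1 distinct coupons is geometric with mean 6/(6-k).
E[T] = 6/6 + 6/5 + 6/4 + 6/3 + 6/2 + 6/1 = 6·H_{6}.
H_{6} = 2.45000, so E[T] = 14.70000.

14.7000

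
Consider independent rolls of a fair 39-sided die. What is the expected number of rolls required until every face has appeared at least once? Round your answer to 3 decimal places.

The wait to go from k to k+1 distinct faces is geometric with mean 39/(39-k).
E[T] = 39/39 + 39/38 + 39/37 + ... + 39/2 + 39/1 = 39·H_{39}.
H_{39} = 4.2535, so E[T] = 165.8882.

165.888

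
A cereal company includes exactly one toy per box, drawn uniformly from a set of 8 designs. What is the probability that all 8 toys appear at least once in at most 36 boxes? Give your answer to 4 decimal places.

0.9355

By inclusion–exclusion over which toys are missing,
P(all seen) = Σ_{j=0}^{8} (-1)^j C(8,j)((8-j)/8)^36
= 1.00000 - 0.06537 + 0.00089 - 0.00000 + 0.00000 - 0.00000 + 0.00000 - 0.00000 + 0.00000
= 0.93552.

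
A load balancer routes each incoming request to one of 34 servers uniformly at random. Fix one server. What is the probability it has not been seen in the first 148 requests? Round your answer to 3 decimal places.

0.012

Each request misses the fixed server with probability (34-1)/34 = 33/34, independently.
P(still missing after 148) = (33/34)^148 = 0.0121.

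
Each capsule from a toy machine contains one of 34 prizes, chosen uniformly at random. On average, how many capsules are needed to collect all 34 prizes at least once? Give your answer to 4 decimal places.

140.0191

Split into phases: going from k distinct to k+1 distinct takes on average 34/(34-k) capsules.
E[T] = 34/34 + 34/33 + 34/32 + ... + 34/2 + 34/1 = 34·H_{34}.
H_{34} = 4.11821, so E[T] = 140.01914.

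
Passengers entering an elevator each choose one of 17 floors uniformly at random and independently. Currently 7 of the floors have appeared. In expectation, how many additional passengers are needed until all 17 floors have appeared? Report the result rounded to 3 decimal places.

The wait to go from k to k+1 distinct floors is geometric with mean 17/(17-k).
Sum over k = 7,...,16: E = 17/10 + 17/9 + 17/8 + ... + 17/2 + 17/1 = 49.7925.

49.792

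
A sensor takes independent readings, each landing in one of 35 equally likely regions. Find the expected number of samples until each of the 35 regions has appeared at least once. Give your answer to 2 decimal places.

145.14

Split into phases: going from k distinct to k+1 distinct takes on average 35/(35-k) samples.
E[T] = 35/35 + 35/34 + 35/33 + ... + 35/2 + 35/1 = 35·H_{35}.
H_{35} = 4.147, so E[T] = 145.137.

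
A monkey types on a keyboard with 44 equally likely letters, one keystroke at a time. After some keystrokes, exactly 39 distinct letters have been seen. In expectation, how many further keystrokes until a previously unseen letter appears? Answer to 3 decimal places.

Each keystroke yields a new letter with probability (44-39)/44 = 5/44, so the wait is geometric with mean 44/5.
E = 44/5 = 8.8000.

8.800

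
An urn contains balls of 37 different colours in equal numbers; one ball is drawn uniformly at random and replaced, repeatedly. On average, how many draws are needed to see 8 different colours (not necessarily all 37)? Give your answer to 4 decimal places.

With k distinct colours already seen, the next new one arrives after an expected 37/(37-k) draws.
Sum over k = 0,...,7: E = 37/37 + 37/36 + 37/35 + ... + 37/31 + 37/30 = 8.87750.

8.8775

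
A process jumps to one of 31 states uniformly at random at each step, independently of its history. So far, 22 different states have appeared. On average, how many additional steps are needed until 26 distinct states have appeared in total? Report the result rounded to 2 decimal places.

16.91

With k distinct states already seen, the next new one takes an expected 31/(31-k) steps.
Sum over k = 22,...,25: E = 31/9 + 31/8 + 31/7 + 31/6 = 16.915.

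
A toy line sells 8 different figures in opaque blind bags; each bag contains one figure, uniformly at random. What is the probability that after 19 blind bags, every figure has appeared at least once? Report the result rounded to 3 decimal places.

By inclusion–exclusion over which figures are missing,
P(all seen) = Σ_{j=0}^{8} (-1)^j C(8,j)((8-j)/8)^19
= 1.0000 - 0.6328 + 0.1184 - 0.0074 + 0.0001 - 0.0000 + 0.0000 - 0.0000 + 0.0000
= 0.4783.

0.478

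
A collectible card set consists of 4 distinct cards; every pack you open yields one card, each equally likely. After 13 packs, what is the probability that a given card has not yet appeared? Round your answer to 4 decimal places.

0.0238

Each pack misses the fixed card with probability (4-1)/4 = 3/4, independently.
P(still missing after 13) = (3/4)^13 = 0.02376.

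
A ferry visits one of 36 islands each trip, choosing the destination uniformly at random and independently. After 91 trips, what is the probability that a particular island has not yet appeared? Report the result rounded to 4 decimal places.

Each trip misses the fixed island with probability (36-1)/36 = 35/36, independently.
P(still missing after 91) = (35/36)^91 = 0.07703.

0.0770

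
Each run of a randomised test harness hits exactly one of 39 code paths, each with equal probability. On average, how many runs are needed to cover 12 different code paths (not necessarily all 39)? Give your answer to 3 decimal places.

14.121

Going from k to k+1 distinct takes a geometric number of runs with mean 39/(39-k).
Sum over k = 0,...,11: E = 39/39 + 39/38 + 39/37 + ... + 39/29 + 39/28 = 14.1214.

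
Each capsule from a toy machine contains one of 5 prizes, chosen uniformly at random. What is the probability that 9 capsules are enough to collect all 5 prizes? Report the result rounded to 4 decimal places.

0.4271

Let A_i be the event that prize i is missing after 9 capsules. By inclusion–exclusion on the A_i,
P(all seen) = Σ_{j=0}^{5} (-1)^j C(5,j)((5-j)/5)^9
= 1.00000 - 0.67109 + 0.10078 - 0.00262 + 0.00000 - 0.00000
= 0.42707.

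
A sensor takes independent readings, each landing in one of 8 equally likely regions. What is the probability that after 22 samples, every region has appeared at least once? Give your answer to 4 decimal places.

0.6243

By inclusion–exclusion over which regions are missing,
P(all seen) = Σ_{j=0}^{8} (-1)^j C(8,j)((8-j)/8)^22
= 1.00000 - 0.42390 + 0.04995 - 0.00181 + 0.00002 - 0.00000 + 0.00000 - 0.00000 + 0.00000
= 0.62425.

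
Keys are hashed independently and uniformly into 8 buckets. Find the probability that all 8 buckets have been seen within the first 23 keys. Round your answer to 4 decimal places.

Let A_i be the event that bucket i is missing after 23 keys. By inclusion–exclusion on the A_i,
P(all seen) = Σ_{j=0}^{8} (-1)^j C(8,j)((8-j)/8)^23
= 1.00000 - 0.37092 + 0.03746 - 0.00113 + 0.00001 - 0.00000 + 0.00000 - 0.00000 + 0.00000
= 0.66542.

0.6654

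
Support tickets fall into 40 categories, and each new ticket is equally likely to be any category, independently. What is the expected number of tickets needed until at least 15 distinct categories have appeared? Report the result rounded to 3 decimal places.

With k distinct categories already seen, the next new one arrives after an expected 40/(40-k) tickets.
Sum over k = 0,...,14: E = 40/40 + 40/39 + 40/38 + ... + 40/27 + 40/26 = 18.5034.

18.503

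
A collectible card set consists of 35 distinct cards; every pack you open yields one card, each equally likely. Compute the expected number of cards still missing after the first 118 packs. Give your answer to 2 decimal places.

For each card, P(unseen after 118) = (34/35)^118 = 0.033.
By linearity of expectation, E[unseen] = 35·(34/35)^118 = 1.144.

1.14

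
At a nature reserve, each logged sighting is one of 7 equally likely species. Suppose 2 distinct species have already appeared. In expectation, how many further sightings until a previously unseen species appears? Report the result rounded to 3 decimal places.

Each sighting yields a new species with probability (7-2)/7 = 5/7, so the wait is geometric with mean 7/5.
E = 7/5 = 1.4000.

1.400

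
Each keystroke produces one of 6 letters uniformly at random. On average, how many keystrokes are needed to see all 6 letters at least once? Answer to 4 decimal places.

Split into phases: going from k distinct to k+1 distinct takes on average 6/(6-k) keystrokes.
E[T] = 6/6 + 6/5 + 6/4 + 6/3 + 6/2 + 6/1 = 6·H_{6}.
H_{6} = 2.45000, so E[T] = 14.70000.

14.7000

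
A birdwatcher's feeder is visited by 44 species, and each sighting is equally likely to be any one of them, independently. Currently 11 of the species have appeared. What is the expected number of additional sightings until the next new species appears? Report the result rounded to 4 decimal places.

1.3333

Each sighting yields a new species with probability (44-11)/44 = 33/44, so the wait is geometric with mean 44/33.
E = 44/33 = 1.33333.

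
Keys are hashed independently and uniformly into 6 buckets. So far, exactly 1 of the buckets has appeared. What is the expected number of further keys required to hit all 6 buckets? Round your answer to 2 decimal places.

13.70

From k distinct to k+1 distinct takes on average 6/(6-k) keys.
Sum over k = 1,...,5: E = 6/5 + 6/4 + 6/3 + 6/2 + 6/1 = 13.700.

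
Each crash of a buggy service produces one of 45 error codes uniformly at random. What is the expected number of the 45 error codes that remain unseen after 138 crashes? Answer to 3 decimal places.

2.025

For each error code, P(unseen after 138) = (44/45)^138 = 0.0450.
By linearity of expectation, E[unseen] = 45·(44/45)^138 = 2.0247.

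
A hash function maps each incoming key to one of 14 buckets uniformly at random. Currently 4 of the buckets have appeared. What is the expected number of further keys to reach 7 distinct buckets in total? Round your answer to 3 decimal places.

With k distinct buckets already seen, the next new one takes an expected 14/(14-k) keys.
Sum over k = 4,...,6: E = 14/10 + 14/9 + 14/8 = 4.7056.

4.706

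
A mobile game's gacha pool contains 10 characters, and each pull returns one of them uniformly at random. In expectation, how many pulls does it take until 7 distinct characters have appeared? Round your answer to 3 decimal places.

Going from k to k+1 distinct takes a geometric number of pulls with mean 10/(10-k).
Sum over k = 0,...,6: E = 10/10 + 10/9 + 10/8 + ... + 10/5 + 10/4 = 10.9563.

10.956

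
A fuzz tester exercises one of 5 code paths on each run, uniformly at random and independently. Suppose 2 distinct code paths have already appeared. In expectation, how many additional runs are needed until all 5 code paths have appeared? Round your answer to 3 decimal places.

9.167

With k distinct code paths already seen, the next new one takes an expected 5/(5-k) runs.
Sum over k = 2,...,4: E = 5/3 + 5/2 + 5/1 = 9.1667.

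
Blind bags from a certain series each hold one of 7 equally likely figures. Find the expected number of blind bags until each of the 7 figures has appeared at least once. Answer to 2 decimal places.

The wait to go from k to k+1 distinct figures is geometric with mean 7/(7-k).
E[T] = 7/7 + 7/6 + 7/5 + ... + 7/2 + 7/1 = 7·H_{7}.
H_{7} = 2.593, so E[T] = 18.150.

18.15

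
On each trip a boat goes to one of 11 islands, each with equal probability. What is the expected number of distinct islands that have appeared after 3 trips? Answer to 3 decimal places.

For each island, P(seen in 3 trips) = 1 - (10/11)^3 = 0.2487.
By linearity of expectation, E[distinct seen] = 11·(1 - (10/11)^3) = 2.7355.

2.736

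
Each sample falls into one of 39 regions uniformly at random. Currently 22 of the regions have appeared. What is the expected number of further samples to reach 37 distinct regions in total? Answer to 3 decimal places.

75.643

With k distinct regions already seen, the next new one takes an expected 39/(39-k) samples.
Sum over k = 22,...,36: E = 39/17 + 39/16 + 39/15 + ... + 39/4 + 39/3 = 75.6425.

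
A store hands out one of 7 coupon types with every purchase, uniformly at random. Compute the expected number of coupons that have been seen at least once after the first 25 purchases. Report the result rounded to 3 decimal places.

6.852

For each coupon, P(seen in 25 purchases) = 1 - (6/7)^25 = 0.9788.
By linearity of expectation, E[distinct seen] = 7·(1 - (6/7)^25) = 6.8516.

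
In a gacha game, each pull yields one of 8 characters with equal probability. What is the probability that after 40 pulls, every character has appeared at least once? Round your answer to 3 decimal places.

Let A_i be the event that character i is missing after 40 pulls. By inclusion–exclusion on the A_i,
P(all seen) = Σ_{j=0}^{8} (-1)^j C(8,j)((8-j)/8)^40
= 1.0000 - 0.0383 + 0.0003 - 0.0000 + 0.0000 - 0.0000 + 0.0000 - 0.0000 + 0.0000
= 0.9620.

0.962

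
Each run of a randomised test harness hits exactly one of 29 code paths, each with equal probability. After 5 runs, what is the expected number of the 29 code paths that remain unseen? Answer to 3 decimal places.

For each code path, P(unseen after 5) = (28/29)^5 = 0.8391.
By linearity of expectation, E[unseen] = 29·(28/29)^5 = 24.3331.

24.333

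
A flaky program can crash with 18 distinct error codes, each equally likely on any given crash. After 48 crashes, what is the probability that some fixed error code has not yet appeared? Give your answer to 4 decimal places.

0.0643

On each crash the fixed error code fails to appear with probability 17/18.
P(still missing after 48) = (17/18)^48 = 0.06434.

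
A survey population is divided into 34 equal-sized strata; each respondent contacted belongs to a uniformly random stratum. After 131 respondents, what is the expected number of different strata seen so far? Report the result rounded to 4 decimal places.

For each stratum, P(seen in 131 respondents) = 1 - (33/34)^131 = 0.97997.
By linearity of expectation, E[distinct seen] = 34·(1 - (33/34)^131) = 33.31913.

33.3191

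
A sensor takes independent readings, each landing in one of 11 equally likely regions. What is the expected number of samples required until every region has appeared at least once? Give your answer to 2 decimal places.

33.22

After k distinct regions have appeared, the next sample gives a new one with probability (11-k)/11, so the expected wait for the (k+1)-th is 11/(11-k).
E[T] = 11/11 + 11/10 + 11/9 + ... + 11/2 + 11/1 = 11·H_{11}.
H_{11} = 3.020, so E[T] = 33.219.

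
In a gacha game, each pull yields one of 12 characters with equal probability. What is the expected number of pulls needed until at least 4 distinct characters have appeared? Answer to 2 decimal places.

4.62

Going from k to k+1 distinct takes a geometric number of pulls with mean 12/(12-k).
Sum over k = 0,...,3: E = 12/12 + 12/11 + 12/10 + 12/9 = 4.624.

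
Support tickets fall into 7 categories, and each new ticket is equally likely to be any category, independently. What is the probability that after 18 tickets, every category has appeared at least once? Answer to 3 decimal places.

0.611

By inclusion–exclusion over which categories are missing,
P(all seen) = Σ_{j=0}^{7} (-1)^j C(7,j)((7-j)/7)^18
= 1.0000 - 0.4366 + 0.0492 - 0.0015 + 0.0000 - 0.0000 + 0.0000 - 0.0000
= 0.6112.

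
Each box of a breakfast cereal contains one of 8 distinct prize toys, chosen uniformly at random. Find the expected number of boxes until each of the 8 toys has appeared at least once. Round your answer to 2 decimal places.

21.74

Split into phases: going from k distinct to k+1 distinct takes on average 8/(8-k) boxes.
E[T] = 8/8 + 8/7 + 8/6 + ... + 8/2 + 8/1 = 8·H_{8}.
H_{8} = 2.718, so E[T] = 21.743.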